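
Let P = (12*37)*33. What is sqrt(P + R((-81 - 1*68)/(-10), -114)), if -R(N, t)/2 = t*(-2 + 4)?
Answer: 2*sqrt(3777) ≈ 122.91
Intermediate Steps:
R(N, t) = -4*t (R(N, t) = -2*t*(-2 + 4) = -2*t*2 = -4*t)
P = 14652 (P = 444*33 = 14652)
sqrt(P + R((-81 - 1*68)/(-10), -114)) = sqrt(14652 - 4*(-114)) = sqrt(14652 + 456) = sqrt(15108) = 2*sqrt(3777)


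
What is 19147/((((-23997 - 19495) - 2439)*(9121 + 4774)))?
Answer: -19147/638211245 ≈ -3.0001e-5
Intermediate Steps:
19147/((((-23997 - 19495) - 2439)*(9121 + 4774))) = 19147/(((-43492 - 2439)*13895)) = 19147/((-45931*13895)) = 19147/(-638211245) = 19147*(-1/638211245) = -19147/638211245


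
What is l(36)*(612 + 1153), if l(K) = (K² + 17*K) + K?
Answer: 3431160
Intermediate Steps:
l(K) = K² + 18*K
l(36)*(612 + 1153) = (36*(18 + 36))*(612 + 1153) = (36*54)*1765 = 1944*1765 = 3431160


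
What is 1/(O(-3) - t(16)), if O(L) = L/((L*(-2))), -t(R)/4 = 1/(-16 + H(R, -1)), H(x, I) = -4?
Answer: -10/7 ≈ -1.4286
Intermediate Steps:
t(R) = ⅕ (t(R) = -4/(-16 - 4) = -4/(-20) = -4*(-1/20) = ⅕)
O(L) = -½ (O(L) = L/((-2*L)) = L*(-1/(2*L)) = -½)
1/(O(-3) - t(16)) = 1/(-½ - 1*⅕) = 1/(-½ - ⅕) = 1/(-7/10) = -10/7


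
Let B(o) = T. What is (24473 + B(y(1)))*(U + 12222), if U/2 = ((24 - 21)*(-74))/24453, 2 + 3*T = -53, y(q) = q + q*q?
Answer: 7308622482136/24453 ≈ 2.9888e+8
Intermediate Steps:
y(q) = q + q²
T = -55/3 (T = -⅔ + (⅓)*(-53) = -⅔ - 53/3 = -55/3 ≈ -18.333)
U = -148/8151 (U = 2*(((24 - 21)*(-74))/24453) = 2*((3*(-74))*(1/24453)) = 2*(-222*1/24453) = 2*(-74/8151) = -148/8151 ≈ -0.018157)
B(o) = -55/3
(24473 + B(y(1)))*(U + 12222) = (24473 - 55/3)*(-148/8151 + 12222) = (73364/3)*(99621374/8151) = 7308622482136/24453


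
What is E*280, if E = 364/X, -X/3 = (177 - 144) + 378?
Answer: -101920/1233 ≈ -82.660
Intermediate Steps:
X = -1233 (X = -3*((177 - 144) + 378) = -3*(33 + 378) = -3*411 = -1233)
E = -364/1233 (E = 364/(-1233) = 364*(-1/1233) = -364/1233 ≈ -0.29522)
E*280 = -364/1233*280 = -101920/1233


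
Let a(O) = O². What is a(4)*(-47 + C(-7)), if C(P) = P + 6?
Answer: -768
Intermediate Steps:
C(P) = 6 + P
a(4)*(-47 + C(-7)) = 4²*(-47 + (6 - 7)) = 16*(-47 - 1) = 16*(-48) = -768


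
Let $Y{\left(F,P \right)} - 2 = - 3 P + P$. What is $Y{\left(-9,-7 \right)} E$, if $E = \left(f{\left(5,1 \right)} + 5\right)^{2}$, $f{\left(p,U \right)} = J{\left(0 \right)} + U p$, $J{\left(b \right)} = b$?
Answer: $1600$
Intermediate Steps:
$Y{\left(F,P \right)} = 2 - 2 P$ ($Y{\left(F,P \right)} = 2 + \left(- 3 P + P\right) = 2 - 2 P$)
$f{\left(p,U \right)} = U p$ ($f{\left(p,U \right)} = 0 + U p = U p$)
$E = 100$ ($E = \left(1 \cdot 5 + 5\right)^{2} = \left(5 + 5\right)^{2} = 10^{2} = 100$)
$Y{\left(-9,-7 \right)} E = \left(2 - -14\right) 100 = \left(2 + 14\right) 100 = 16 \cdot 100 = 1600$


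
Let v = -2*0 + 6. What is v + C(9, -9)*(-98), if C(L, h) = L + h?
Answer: 6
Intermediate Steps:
v = 6 (v = 0 + 6 = 6)
v + C(9, -9)*(-98) = 6 + (9 - 9)*(-98) = 6 + 0*(-98) = 6 + 0 = 6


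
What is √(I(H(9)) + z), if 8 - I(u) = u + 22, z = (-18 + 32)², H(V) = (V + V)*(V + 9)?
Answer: I*√142 ≈ 11.916*I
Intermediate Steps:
H(V) = 2*V*(9 + V) (H(V) = (2*V)*(9 + V) = 2*V*(9 + V))
z = 196 (z = 14² = 196)
I(u) = -14 - u (I(u) = 8 - (u + 22) = 8 - (22 + u) = 8 + (-22 - u) = -14 - u)
√(I(H(9)) + z) = √((-14 - 2*9*(9 + 9)) + 196) = √((-14 - 2*9*18) + 196) = √((-14 - 1*324) + 196) = √((-14 - 324) + 196) = √(-338 + 196) = √(-142) = I*√142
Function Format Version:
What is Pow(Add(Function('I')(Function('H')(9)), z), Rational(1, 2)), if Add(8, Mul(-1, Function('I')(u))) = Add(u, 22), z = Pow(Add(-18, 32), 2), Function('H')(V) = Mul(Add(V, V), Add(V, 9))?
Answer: Mul(I, Pow(142, Rational(1, 2))) ≈ Mul(11.916, I)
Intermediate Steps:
Function('H')(V) = Mul(2, V, Add(9, V)) (Function('H')(V) = Mul(Mul(2, V), Add(9, V)) = Mul(2, V, Add(9, V)))
z = 196 (z = Pow(14, 2) = 196)
Function('I')(u) = Add(-14, Mul(-1, u)) (Function('I')(u) = Add(8, Mul(-1, Add(u, 22))) = Add(8, Mul(-1, Add(22, u))) = Add(8, Add(-22, Mul(-1, u))) = Add(-14, Mul(-1, u)))
Pow(Add(Function('I')(Function('H')(9)), z), Rational(1, 2)) = Pow(Add(Add(-14, Mul(-1, Mul(2, 9, Add(9, 9)))), 196), Rational(1, 2)) = Pow(Add(Add(-14, Mul(-1, Mul(2, 9, 18))), 196), Rational(1, 2)) = Pow(Add(Add(-14, Mul(-1, 324)), 196), Rational(1, 2)) = Pow(Add(Add(-14, -324), 196), Rational(1, 2)) = Pow(Add(-338, 196), Rational(1, 2)) = Pow(-142, Rational(1, 2)) = Mul(I, Pow(142, Rational(1, 2)))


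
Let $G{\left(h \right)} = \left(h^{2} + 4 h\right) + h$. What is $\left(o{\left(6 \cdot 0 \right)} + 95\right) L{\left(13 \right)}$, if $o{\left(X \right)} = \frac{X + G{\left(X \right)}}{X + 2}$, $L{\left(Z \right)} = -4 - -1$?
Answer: $-285$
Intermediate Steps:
$L{\left(Z \right)} = -3$ ($L{\left(Z \right)} = -4 + 1 = -3$)
$G{\left(h \right)} = h^{2} + 5 h$
$o{\left(X \right)} = \frac{X + X \left(5 + X\right)}{2 + X}$ ($o{\left(X \right)} = \frac{X + X \left(5 + X\right)}{X + 2} = \frac{X + X \left(5 + X\right)}{2 + X}$)
$\left(o{\left(6 \cdot 0 \right)} + 95\right) L{\left(13 \right)} = \left(\frac{6 \cdot 0 \left(6 + 6 \cdot 0\right)}{2 + 6 \cdot 0} + 95\right) \left(-3\right) = \left(\frac{0 \left(6 + 0\right)}{2 + 0} + 95\right) \left(-3\right) = \left(0 \cdot \frac{1}{2} \cdot 6 + 95\right) \left(-3\right) = \left(0 + 95\right) \left(-3\right) = 95 \left(-3\right) = -285$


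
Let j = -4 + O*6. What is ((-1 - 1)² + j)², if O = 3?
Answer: 324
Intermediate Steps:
j = 14 (j = -4 + 3*6 = -4 + 18 = 14)
((-1 - 1)² + j)² = ((-1 - 1)² + 14)² = ((-2)² + 14)² = (4 + 14)² = 18² = 324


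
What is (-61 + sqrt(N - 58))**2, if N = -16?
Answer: (61 - I*sqrt(74))**2 ≈ 3647.0 - 1049.5*I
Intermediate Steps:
(-61 + sqrt(N - 58))**2 = (-61 + sqrt(-16 - 58))**2 = (-61 + sqrt(-74))**2 = (-61 + I*sqrt(74))**2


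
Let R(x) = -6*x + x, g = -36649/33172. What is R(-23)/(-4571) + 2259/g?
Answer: -342534604543/167522579 ≈ -2044.7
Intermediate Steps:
g = -36649/33172 (g = -36649*1/33172 = -36649/33172 ≈ -1.1048)
R(x) = -5*x
R(-23)/(-4571) + 2259/g = -5*(-23)/(-4571) + 2259/(-36649/33172) = 115*(-1/4571) + 2259*(-33172/36649) = -115/4571 - 74935548/36649 = -342534604543/167522579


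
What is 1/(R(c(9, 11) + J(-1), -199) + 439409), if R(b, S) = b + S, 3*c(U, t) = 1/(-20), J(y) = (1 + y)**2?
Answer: 60/26352599 ≈ 2.2768e-6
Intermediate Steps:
c(U, t) = -1/60 (c(U, t) = (1/3)/(-20) = (1/3)*(-1/20) = -1/60)
R(b, S) = S + b
1/(R(c(9, 11) + J(-1), -199) + 439409) = 1/((-199 + (-1/60 + (1 - 1)**2)) + 439409) = 1/((-199 + (-1/60 + 0**2)) + 439409) = 1/((-199 + (-1/60 + 0)) + 439409) = 1/((-199 - 1/60) + 439409) = 1/(-11941/60 + 439409) = 1/(26352599/60) = 60/26352599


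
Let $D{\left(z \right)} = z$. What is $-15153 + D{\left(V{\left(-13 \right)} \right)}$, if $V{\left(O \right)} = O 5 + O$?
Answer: $-15231$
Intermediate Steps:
$V{\left(O \right)} = 6 O$ ($V{\left(O \right)} = 5 O + O = 6 O$)
$-15153 + D{\left(V{\left(-13 \right)} \right)} = -15153 + 6 \left(-13\right) = -15153 - 78 = -15231$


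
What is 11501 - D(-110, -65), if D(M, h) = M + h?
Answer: 11676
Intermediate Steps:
11501 - D(-110, -65) = 11501 - (-110 - 65) = 11501 - 1*(-175) = 11501 + 175 = 11676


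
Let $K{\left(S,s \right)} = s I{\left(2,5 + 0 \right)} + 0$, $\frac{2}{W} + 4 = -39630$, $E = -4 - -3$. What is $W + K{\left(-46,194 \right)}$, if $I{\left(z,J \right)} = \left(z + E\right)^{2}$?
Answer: $\frac{3844497}{19817} \approx 194.0$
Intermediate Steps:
$E = -1$ ($E = -4 + 3 = -1$)
$W = - \frac{1}{19817}$ ($W = \frac{2}{-4 - 39630} = \frac{2}{-39634} = 2 \left(- \frac{1}{39634}\right) = - \frac{1}{19817} \approx -5.0462 \cdot 10^{-5}$)
$I{\left(z,J \right)} = \left(-1 + z\right)^{2}$ ($I{\left(z,J \right)} = \left(z - 1\right)^{2} = \left(-1 + z\right)^{2}$)
$K{\left(S,s \right)} = s$ ($K{\left(S,s \right)} = s \left(-1 + 2\right)^{2} + 0 = s 1^{2} + 0 = s 1 + 0 = s + 0 = s$)
$W + K{\left(-46,194 \right)} = - \frac{1}{19817} + 194 = \frac{3844497}{19817}$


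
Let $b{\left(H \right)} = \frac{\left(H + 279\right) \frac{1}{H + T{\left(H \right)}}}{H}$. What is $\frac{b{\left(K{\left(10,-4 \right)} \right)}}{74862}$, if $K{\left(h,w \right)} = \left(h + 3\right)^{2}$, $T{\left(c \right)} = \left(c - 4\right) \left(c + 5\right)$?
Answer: $\frac{224}{182683904481} \approx 1.2262 \cdot 10^{-9}$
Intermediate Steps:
$T{\left(c \right)} = \left(-4 + c\right) \left(5 + c\right)$ ($T{\left(c \right)} = \left(c - 4\right) \left(5 + c\right) = \left(-4 + c\right) \left(5 + c\right)$)
$K{\left(h,w \right)} = \left(3 + h\right)^{2}$
$b{\left(H \right)} = \frac{279 + H}{H \left(-20 + H^{2} + 2 H\right)}$ ($b{\left(H \right)} = \frac{\left(H + 279\right) \frac{1}{H + \left(-20 + H + H^{2}\right)}}{H} = \frac{\left(279 + H\right) \frac{1}{-20 + H^{2} + 2 H}}{H} = \frac{\frac{1}{-20 + H^{2} + 2 H} \left(279 + H\right)}{H} = \frac{279 + H}{H \left(-20 + H^{2} + 2 H\right)}$)
$\frac{b{\left(K{\left(10,-4 \right)} \right)}}{74862} = \frac{\frac{1}{\left(3 + 10\right)^{2}} \frac{1}{-20 + \left(\left(3 + 10\right)^{2}\right)^{2} + 2 \left(3 + 10\right)^{2}} \left(279 + \left(3 + 10\right)^{2}\right)}{74862} = \frac{279 + 13^{2}}{13^{2} \left(-20 + \left(13^{2}\right)^{2} + 2 \cdot 13^{2}\right)} \frac{1}{74862} = \frac{279 + 169}{169 \left(-20 + 169^{2} + 2 \cdot 169\right)} \frac{1}{74862} = \frac{1}{169} \frac{1}{-20 + 28561 + 338} \cdot 448 \cdot \frac{1}{74862} = \frac{1}{169} \cdot \frac{1}{28879} \cdot 448 \cdot \frac{1}{74862} = \frac{448}{4880551} \cdot \frac{1}{74862} = \frac{224}{182683904481}$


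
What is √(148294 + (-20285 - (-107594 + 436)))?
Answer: √235167 ≈ 484.94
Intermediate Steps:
√(148294 + (-20285 - (-107594 + 436))) = √(148294 + (-20285 - 1*(-107158))) = √(148294 + (-20285 + 107158)) = √(148294 + 86873) = √235167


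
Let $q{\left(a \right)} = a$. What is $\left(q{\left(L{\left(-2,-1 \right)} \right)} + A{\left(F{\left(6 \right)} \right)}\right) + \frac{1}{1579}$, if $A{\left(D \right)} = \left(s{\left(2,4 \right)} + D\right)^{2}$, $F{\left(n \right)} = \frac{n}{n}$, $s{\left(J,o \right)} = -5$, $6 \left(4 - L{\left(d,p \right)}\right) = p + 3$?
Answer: $\frac{93164}{4737} \approx 19.667$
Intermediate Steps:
$L{\left(d,p \right)} = \frac{7}{2} - \frac{p}{6}$ ($L{\left(d,p \right)} = 4 - \frac{p + 3}{6} = 4 - \frac{3 + p}{6} = 4 - \left(\frac{1}{2} + \frac{p}{6}\right) = \frac{7}{2} - \frac{p}{6}$)
$F{\left(n \right)} = 1$
$A{\left(D \right)} = \left(-5 + D\right)^{2}$
$\left(q{\left(L{\left(-2,-1 \right)} \right)} + A{\left(F{\left(6 \right)} \right)}\right) + \frac{1}{1579} = \left(\left(\frac{7}{2} - - \frac{1}{6}\right) + \left(-5 + 1\right)^{2}\right) + \frac{1}{1579} = \left(\left(\frac{7}{2} + \frac{1}{6}\right) + \left(-4\right)^{2}\right) + \frac{1}{1579} = \left(\frac{11}{3} + 16\right) + \frac{1}{1579} = \frac{59}{3} + \frac{1}{1579} = \frac{93164}{4737}$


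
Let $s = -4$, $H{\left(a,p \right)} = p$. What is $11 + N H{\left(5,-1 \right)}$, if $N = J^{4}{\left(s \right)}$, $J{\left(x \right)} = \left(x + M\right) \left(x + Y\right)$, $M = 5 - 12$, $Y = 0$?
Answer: $-3748085$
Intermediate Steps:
$M = -7$ ($M = 5 - 12 = -7$)
$J{\left(x \right)} = x \left(-7 + x\right)$ ($J{\left(x \right)} = \left(x - 7\right) \left(x + 0\right) = \left(-7 + x\right) x = x \left(-7 + x\right)$)
$N = 3748096$ ($N = \left(- 4 \left(-7 - 4\right)\right)^{4} = \left(\left(-4\right) \left(-11\right)\right)^{4} = 44^{4} = 3748096$)
$11 + N H{\left(5,-1 \right)} = 11 + 3748096 \left(-1\right) = 11 - 3748096 = -3748085$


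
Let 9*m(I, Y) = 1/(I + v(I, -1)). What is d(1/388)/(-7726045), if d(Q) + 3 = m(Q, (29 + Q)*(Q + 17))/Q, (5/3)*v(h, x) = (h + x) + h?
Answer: 783851/80173168965 ≈ 9.7770e-6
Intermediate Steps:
v(h, x) = 3*x/5 + 6*h/5 (v(h, x) = 3*((h + x) + h)/5 = 3*(x + 2*h)/5 = 3*x/5 + 6*h/5)
m(I, Y) = 1/(9*(-⅗ + 11*I/5)) (m(I, Y) = 1/(9*(I + ((⅗)*(-1) + 6*I/5))) = 1/(9*(I + (-⅗ + 6*I/5))) = 1/(9*(-⅗ + 11*I/5)))
d(Q) = -3 + 5/(9*Q*(-3 + 11*Q)) (d(Q) = -3 + (5/(9*(-3 + 11*Q)))/Q = -3 + 5/(9*Q*(-3 + 11*Q)))
d(1/388)/(-7726045) = ((5 - 27*(-3 + 11/388)/388)/(9*(1/388)*(-3 + 11/388)))/(-7726045) = ((5 - 27*1/388*(-3 + 11*(1/388)))/(9*(1/388)*(-3 + 11*(1/388))))*(-1/7726045) = ((⅑)*388*(5 - 27*1/388*(-3 + 11/388))/(-3 + 11/388))*(-1/7726045) = ((⅑)*388*(5 - 27*1/388*(-1153/388))/(-1153/388))*(-1/7726045) = ((⅑)*388*(-388/1153)*(5 + 31131/150544))*(-1/7726045) = ((⅑)*388*(-388/1153)*(783851/150544))*(-1/7726045) = -783851/10377*(-1/7726045) = 783851/80173168965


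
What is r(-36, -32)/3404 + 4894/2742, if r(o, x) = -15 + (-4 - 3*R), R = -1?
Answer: 2076913/1166721 ≈ 1.7801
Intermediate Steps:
r(o, x) = -16 (r(o, x) = -15 + (-4 - 3*(-1)) = -15 + (-4 + 3) = -15 - 1 = -16)
r(-36, -32)/3404 + 4894/2742 = -16/3404 + 4894/2742 = -16*1/3404 + 4894*(1/2742) = -4/851 + 2447/1371 = 2076913/1166721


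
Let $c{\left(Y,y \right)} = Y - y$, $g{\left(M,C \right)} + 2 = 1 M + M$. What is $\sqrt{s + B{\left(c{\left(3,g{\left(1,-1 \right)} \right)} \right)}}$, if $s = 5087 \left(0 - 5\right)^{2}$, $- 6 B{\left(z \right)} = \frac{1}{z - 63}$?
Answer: $\frac{31 \sqrt{476410}}{60} \approx 356.62$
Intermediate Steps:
$g{\left(M,C \right)} = -2 + 2 M$ ($g{\left(M,C \right)} = -2 + \left(1 M + M\right) = -2 + \left(M + M\right) = -2 + 2 M$)
$B{\left(z \right)} = - \frac{1}{6 \left(-63 + z\right)}$ ($B{\left(z \right)} = - \frac{1}{6 \left(z - 63\right)} = - \frac{1}{6 \left(-63 + z\right)}$)
$s = 127175$ ($s = 5087 \left(-5\right)^{2} = 5087 \cdot 25 = 127175$)
$\sqrt{s + B{\left(c{\left(3,g{\left(1,-1 \right)} \right)} \right)}} = \sqrt{127175 - \frac{1}{-378 + 6 \left(3 - \left(-2 + 2 \cdot 1\right)\right)}} = \sqrt{127175 - \frac{1}{-378 + 6 \left(3 - \left(-2 + 2\right)\right)}} = \sqrt{127175 - \frac{1}{-378 + 6 \left(3 - 0\right)}} = \sqrt{127175 - \frac{1}{-378 + 6 \left(3 + 0\right)}} = \sqrt{127175 - \frac{1}{-378 + 6 \cdot 3}} = \sqrt{127175 - \frac{1}{-378 + 18}} = \sqrt{127175 - \frac{1}{-360}} = \sqrt{127175 - - \frac{1}{360}} = \sqrt{127175 + \frac{1}{360}} = \sqrt{\frac{45783001}{360}} = \frac{31 \sqrt{476410}}{60}$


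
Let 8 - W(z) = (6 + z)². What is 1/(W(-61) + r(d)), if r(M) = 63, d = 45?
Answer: -1/2954 ≈ -0.00033852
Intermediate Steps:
W(z) = 8 - (6 + z)²
1/(W(-61) + r(d)) = 1/((8 - (6 - 61)²) + 63) = 1/((8 - 1*(-55)²) + 63) = 1/((8 - 1*3025) + 63) = 1/((8 - 3025) + 63) = 1/(-3017 + 63) = 1/(-2954) = -1/2954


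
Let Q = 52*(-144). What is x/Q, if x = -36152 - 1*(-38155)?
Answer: -2003/7488 ≈ -0.26749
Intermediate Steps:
Q = -7488
x = 2003 (x = -36152 + 38155 = 2003)
x/Q = 2003/(-7488) = 2003*(-1/7488) = -2003/7488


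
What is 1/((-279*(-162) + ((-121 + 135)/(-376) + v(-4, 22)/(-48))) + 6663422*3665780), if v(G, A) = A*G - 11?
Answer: 188/4623358500182535 ≈ 4.0663e-14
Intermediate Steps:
v(G, A) = -11 + A*G
1/((-279*(-162) + ((-121 + 135)/(-376) + v(-4, 22)/(-48))) + 6663422*3665780) = 1/((-279*(-162) + ((-121 + 135)/(-376) + (-11 + 22*(-4))/(-48))) + 6663422*3665780) = (1/3665780)/((45198 + (14*(-1/376) + (-11 - 88)*(-1/48))) + 6663422) = (1/3665780)/((45198 + (-7/188 - 99*(-1/48))) + 6663422) = (1/3665780)/((45198 + (-7/188 + 33/16)) + 6663422) = (1/3665780)/((45198 + 1523/752) + 6663422) = (1/3665780)/(33990419/752 + 6663422) = (1/3665780)/(5044883763/752) = (752/5044883763)*(1/3665780) = 188/4623358500182535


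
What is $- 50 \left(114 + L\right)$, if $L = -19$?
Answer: $-4750$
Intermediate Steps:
$- 50 \left(114 + L\right) = - 50 \left(114 - 19\right) = \left(-50\right) 95 = -4750$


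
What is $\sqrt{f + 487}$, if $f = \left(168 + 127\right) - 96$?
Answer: $7 \sqrt{14} \approx 26.192$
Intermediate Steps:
$f = 199$ ($f = 295 - 96 = 199$)
$\sqrt{f + 487} = \sqrt{199 + 487} = \sqrt{686} = 7 \sqrt{14}$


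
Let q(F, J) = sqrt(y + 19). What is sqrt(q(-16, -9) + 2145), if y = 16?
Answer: sqrt(2145 + sqrt(35)) ≈ 46.378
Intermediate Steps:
q(F, J) = sqrt(35) (q(F, J) = sqrt(16 + 19) = sqrt(35))
sqrt(q(-16, -9) + 2145) = sqrt(sqrt(35) + 2145) = sqrt(2145 + sqrt(35))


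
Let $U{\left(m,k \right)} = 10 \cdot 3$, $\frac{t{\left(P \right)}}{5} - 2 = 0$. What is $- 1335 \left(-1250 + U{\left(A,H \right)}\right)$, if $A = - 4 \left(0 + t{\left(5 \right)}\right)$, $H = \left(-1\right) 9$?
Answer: $1628700$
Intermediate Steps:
$H = -9$
$t{\left(P \right)} = 10$ ($t{\left(P \right)} = 10 + 5 \cdot 0 = 10 + 0 = 10$)
$A = -40$ ($A = - 4 \left(0 + 10\right) = \left(-4\right) 10 = -40$)
$U{\left(m,k \right)} = 30$
$- 1335 \left(-1250 + U{\left(A,H \right)}\right) = - 1335 \left(-1250 + 30\right) = \left(-1335\right) \left(-1220\right) = 1628700$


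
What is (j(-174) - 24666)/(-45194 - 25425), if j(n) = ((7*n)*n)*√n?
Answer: 24666/70619 - 211932*I*√174/70619 ≈ 0.34928 - 39.587*I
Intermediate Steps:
j(n) = 7*n^(5/2) (j(n) = (7*n²)*√n = 7*n^(5/2))
(j(-174) - 24666)/(-45194 - 25425) = (7*(-174)^(5/2) - 24666)/(-45194 - 25425) = (7*(30276*I*√174) - 24666)/(-70619) = (211932*I*√174 - 24666)*(-1/70619) = (-24666 + 211932*I*√174)*(-1/70619) = 24666/70619 - 211932*I*√174/70619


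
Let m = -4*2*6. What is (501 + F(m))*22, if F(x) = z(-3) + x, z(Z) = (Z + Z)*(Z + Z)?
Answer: 10758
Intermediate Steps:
z(Z) = 4*Z**2 (z(Z) = (2*Z)*(2*Z) = 4*Z**2)
m = -48 (m = -8*6 = -48)
F(x) = 36 + x (F(x) = 4*(-3)**2 + x = 4*9 + x = 36 + x)
(501 + F(m))*22 = (501 + (36 - 48))*22 = (501 - 12)*22 = 489*22 = 10758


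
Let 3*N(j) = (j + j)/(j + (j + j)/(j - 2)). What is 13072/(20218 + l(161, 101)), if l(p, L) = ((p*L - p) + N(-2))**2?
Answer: 58824/1166729189 ≈ 5.0418e-5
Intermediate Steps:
N(j) = 2*j/(3*(j + 2*j/(-2 + j))) (N(j) = ((j + j)/(j + (j + j)/(j - 2)))/3 = ((2*j)/(j + (2*j)/(-2 + j)))/3 = ((2*j)/(j + 2*j/(-2 + j)))/3 = (2*j/(j + 2*j/(-2 + j)))/3 = 2*j/(3*(j + 2*j/(-2 + j))))
l(p, L) = (4/3 - p + L*p)**2 (l(p, L) = ((p*L - p) + (2/3)*(-2 - 2)/(-2))**2 = ((L*p - p) + (2/3)*(-1/2)*(-4))**2 = ((-p + L*p) + 4/3)**2 = (4/3 - p + L*p)**2)
13072/(20218 + l(161, 101)) = 13072/(20218 + (4 - 3*161 + 3*101*161)**2/9) = 13072/(20218 + (4 - 483 + 48783)**2/9) = 13072/(20218 + (1/9)*48304**2) = 13072/(20218 + (1/9)*2333276416) = 13072/(20218 + 2333276416/9) = 13072/(2333458378/9) = 13072*(9/2333458378) = 58824/1166729189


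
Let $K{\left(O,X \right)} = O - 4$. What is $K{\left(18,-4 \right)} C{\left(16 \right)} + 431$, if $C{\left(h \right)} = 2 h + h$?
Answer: $1103$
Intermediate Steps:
$K{\left(O,X \right)} = -4 + O$
$C{\left(h \right)} = 3 h$
$K{\left(18,-4 \right)} C{\left(16 \right)} + 431 = \left(-4 + 18\right) 3 \cdot 16 + 431 = 14 \cdot 48 + 431 = 672 + 431 = 1103$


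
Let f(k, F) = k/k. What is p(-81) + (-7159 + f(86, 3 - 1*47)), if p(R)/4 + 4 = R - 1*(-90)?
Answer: -7138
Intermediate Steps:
f(k, F) = 1
p(R) = 344 + 4*R (p(R) = -16 + 4*(R - 1*(-90)) = -16 + 4*(R + 90) = -16 + 4*(90 + R) = -16 + (360 + 4*R) = 344 + 4*R)
p(-81) + (-7159 + f(86, 3 - 1*47)) = (344 + 4*(-81)) + (-7159 + 1) = (344 - 324) - 7158 = 20 - 7158 = -7138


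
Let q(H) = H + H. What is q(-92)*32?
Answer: -5888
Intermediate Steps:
q(H) = 2*H
q(-92)*32 = (2*(-92))*32 = -184*32 = -5888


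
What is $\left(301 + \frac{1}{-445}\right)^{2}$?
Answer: $\frac{17940995136}{198025} \approx 90600.0$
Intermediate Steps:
$\left(301 + \frac{1}{-445}\right)^{2} = \left(301 - \frac{1}{445}\right)^{2} = \left(\frac{133944}{445}\right)^{2} = \frac{17940995136}{198025}$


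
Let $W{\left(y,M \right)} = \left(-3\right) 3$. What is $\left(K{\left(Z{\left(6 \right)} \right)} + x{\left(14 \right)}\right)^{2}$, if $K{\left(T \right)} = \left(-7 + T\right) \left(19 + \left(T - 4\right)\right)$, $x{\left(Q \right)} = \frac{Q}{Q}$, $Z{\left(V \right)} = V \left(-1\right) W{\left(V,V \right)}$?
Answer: $10523536$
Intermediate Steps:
$W{\left(y,M \right)} = -9$
$Z{\left(V \right)} = 9 V$ ($Z{\left(V \right)} = V \left(-1\right) \left(-9\right) = - V \left(-9\right) = 9 V$)
$x{\left(Q \right)} = 1$
$K{\left(T \right)} = \left(-7 + T\right) \left(15 + T\right)$ ($K{\left(T \right)} = \left(-7 + T\right) \left(19 + \left(-4 + T\right)\right) = \left(-7 + T\right) \left(15 + T\right)$)
$\left(K{\left(Z{\left(6 \right)} \right)} + x{\left(14 \right)}\right)^{2} = \left(\left(-105 + \left(9 \cdot 6\right)^{2} + 8 \cdot 9 \cdot 6\right) + 1\right)^{2} = \left(\left(-105 + 54^{2} + 8 \cdot 54\right) + 1\right)^{2} = \left(\left(-105 + 2916 + 432\right) + 1\right)^{2} = \left(3243 + 1\right)^{2} = 3244^{2} = 10523536$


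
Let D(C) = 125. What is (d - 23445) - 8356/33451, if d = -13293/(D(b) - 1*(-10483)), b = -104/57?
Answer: -2773316513717/118282736 ≈ -23447.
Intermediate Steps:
b = -104/57 (b = -104*1/57 = -104/57 ≈ -1.8246)
d = -4431/3536 (d = -13293/(125 - 1*(-10483)) = -13293/(125 + 10483) = -13293/10608 = -13293*1/10608 = -4431/3536 ≈ -1.2531)
(d - 23445) - 8356/33451 = (-4431/3536 - 23445) - 8356/33451 = -82905951/3536 - 8356*1/33451 = -82905951/3536 - 8356/33451 = -2773316513717/118282736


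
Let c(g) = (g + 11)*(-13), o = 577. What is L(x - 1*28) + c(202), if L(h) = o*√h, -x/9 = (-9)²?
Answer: -2769 + 577*I*√757 ≈ -2769.0 + 15875.0*I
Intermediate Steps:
x = -729 (x = -9*(-9)² = -9*81 = -729)
c(g) = -143 - 13*g (c(g) = (11 + g)*(-13) = -143 - 13*g)
L(h) = 577*√h
L(x - 1*28) + c(202) = 577*√(-729 - 1*28) + (-143 - 13*202) = 577*√(-729 - 28) + (-143 - 2626) = 577*√(-757) - 2769 = 577*(I*√757) - 2769 = 577*I*√757 - 2769 = -2769 + 577*I*√757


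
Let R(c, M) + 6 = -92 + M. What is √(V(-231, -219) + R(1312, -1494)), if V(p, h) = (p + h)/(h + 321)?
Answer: I*√461363/17 ≈ 39.955*I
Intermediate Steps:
R(c, M) = -98 + M (R(c, M) = -6 + (-92 + M) = -98 + M)
V(p, h) = (h + p)/(321 + h)
√(V(-231, -219) + R(1312, -1494)) = √((-219 - 231)/(321 - 219) + (-98 - 1494)) = √(-450/102 - 1592) = √((1/102)*(-450) - 1592) = √(-75/17 - 1592) = √(-27139/17) = I*√461363/17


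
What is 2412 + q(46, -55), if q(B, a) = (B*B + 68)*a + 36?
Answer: -117672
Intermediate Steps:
q(B, a) = 36 + a*(68 + B**2) (q(B, a) = (B**2 + 68)*a + 36 = (68 + B**2)*a + 36 = a*(68 + B**2) + 36 = 36 + a*(68 + B**2))
2412 + q(46, -55) = 2412 + (36 + 68*(-55) - 55*46**2) = 2412 + (36 - 3740 - 55*2116) = 2412 + (36 - 3740 - 116380) = 2412 - 120084 = -117672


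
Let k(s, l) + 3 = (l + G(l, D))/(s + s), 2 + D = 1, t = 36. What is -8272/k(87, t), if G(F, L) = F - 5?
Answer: 1439328/455 ≈ 3163.4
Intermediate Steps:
D = -1 (D = -2 + 1 = -1)
G(F, L) = -5 + F
k(s, l) = -3 + (-5 + 2*l)/(2*s) (k(s, l) = -3 + (l + (-5 + l))/(s + s) = -3 + (-5 + 2*l)/((2*s)) = -3 + (-5 + 2*l)*(1/(2*s)) = -3 + (-5 + 2*l)/(2*s))
-8272/k(87, t) = -8272*87/(-5/2 + 36 - 3*87) = -8272*87/(-5/2 + 36 - 261) = -8272/((1/87)*(-455/2)) = -8272/(-455/174) = -8272*(-174/455) = 1439328/455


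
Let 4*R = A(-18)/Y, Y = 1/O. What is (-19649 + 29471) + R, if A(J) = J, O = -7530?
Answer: 43707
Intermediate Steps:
Y = -1/7530 (Y = 1/(-7530) = -1/7530 ≈ -0.00013280)
R = 33885 (R = (-18/(-1/7530))/4 = (-18*(-7530))/4 = (¼)*135540 = 33885)
(-19649 + 29471) + R = (-19649 + 29471) + 33885 = 9822 + 33885 = 43707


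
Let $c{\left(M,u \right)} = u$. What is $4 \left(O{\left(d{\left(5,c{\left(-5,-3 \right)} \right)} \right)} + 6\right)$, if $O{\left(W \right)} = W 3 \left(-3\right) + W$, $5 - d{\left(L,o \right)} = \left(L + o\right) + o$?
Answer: $-168$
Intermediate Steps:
$d{\left(L,o \right)} = 5 - L - 2 o$ ($d{\left(L,o \right)} = 5 - \left(\left(L + o\right) + o\right) = 5 - \left(L + 2 o\right) = 5 - L - 2 o$)
$O{\left(W \right)} = - 8 W$ ($O{\left(W \right)} = 3 W \left(-3\right) + W = - 9 W + W = - 8 W$)
$4 \left(O{\left(d{\left(5,c{\left(-5,-3 \right)} \right)} \right)} + 6\right) = 4 \left(- 8 \left(5 - 5 - -6\right) + 6\right) = 4 \left(- 8 \left(5 - 5 + 6\right) + 6\right) = 4 \left(\left(-8\right) 6 + 6\right) = 4 \left(-48 + 6\right) = 4 \left(-42\right) = -168$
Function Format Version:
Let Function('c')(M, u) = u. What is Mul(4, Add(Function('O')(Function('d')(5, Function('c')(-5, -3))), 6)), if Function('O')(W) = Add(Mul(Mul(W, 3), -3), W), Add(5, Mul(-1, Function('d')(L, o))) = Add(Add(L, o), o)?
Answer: -168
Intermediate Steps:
Function('d')(L, o) = Add(5, Mul(-1, L), Mul(-2, o)) (Function('d')(L, o) = Add(5, Mul(-1, Add(Add(L, o), o))) = Add(5, Mul(-1, Add(L, Mul(2, o)))) = Add(5, Add(Mul(-1, L), Mul(-2, o))) = Add(5, Mul(-1, L), Mul(-2, o)))
Function('O')(W) = Mul(-8, W) (Function('O')(W) = Add(Mul(Mul(3, W), -3), W) = Add(Mul(-9, W), W) = Mul(-8, W))
Mul(4, Add(Function('O')(Function('d')(5, Function('c')(-5, -3))), 6)) = Mul(4, Add(Mul(-8, Add(5, Mul(-1, 5), Mul(-2, -3))), 6)) = Mul(4, Add(Mul(-8, Add(5, -5, 6)), 6)) = Mul(4, Add(Mul(-8, 6), 6)) = Mul(4, Add(-48, 6)) = Mul(4, -42) = -168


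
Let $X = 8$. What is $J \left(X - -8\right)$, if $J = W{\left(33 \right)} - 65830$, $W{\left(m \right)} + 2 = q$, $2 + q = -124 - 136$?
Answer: $-1057504$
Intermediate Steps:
$q = -262$ ($q = -2 - 260 = -262$)
$W{\left(m \right)} = -264$ ($W{\left(m \right)} = -2 - 262 = -264$)
$J = -66094$ ($J = -264 - 65830 = -66094$)
$J \left(X - -8\right) = - 66094 \left(8 - -8\right) = - 66094 \left(8 + 8\right) = \left(-66094\right) 16 = -1057504$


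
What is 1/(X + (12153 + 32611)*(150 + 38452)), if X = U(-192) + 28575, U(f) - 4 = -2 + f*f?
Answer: 1/1728045369 ≈ 5.7869e-10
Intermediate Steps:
U(f) = 2 + f² (U(f) = 4 + (-2 + f*f) = 4 + (-2 + f²) = 2 + f²)
X = 65441 (X = (2 + (-192)²) + 28575 = (2 + 36864) + 28575 = 36866 + 28575 = 65441)
1/(X + (12153 + 32611)*(150 + 38452)) = 1/(65441 + (12153 + 32611)*(150 + 38452)) = 1/(65441 + 44764*38602) = 1/(65441 + 1727979928) = 1/1728045369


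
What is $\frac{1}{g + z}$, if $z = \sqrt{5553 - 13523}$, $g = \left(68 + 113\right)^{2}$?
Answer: $\frac{32761}{1073291091} - \frac{i \sqrt{7970}}{1073291091} \approx 3.0524 \cdot 10^{-5} - 8.3179 \cdot 10^{-8} i$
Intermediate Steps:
$g = 32761$ ($g = 181^{2} = 32761$)
$z = i \sqrt{7970}$ ($z = \sqrt{-7970} = i \sqrt{7970} \approx 89.275 i$)
$\frac{1}{g + z} = \frac{1}{32761 + i \sqrt{7970}}$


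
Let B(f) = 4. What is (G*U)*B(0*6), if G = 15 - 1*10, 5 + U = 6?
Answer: 20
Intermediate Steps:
U = 1 (U = -5 + 6 = 1)
G = 5 (G = 15 - 10 = 5)
(G*U)*B(0*6) = (5*1)*4 = 5*4 = 20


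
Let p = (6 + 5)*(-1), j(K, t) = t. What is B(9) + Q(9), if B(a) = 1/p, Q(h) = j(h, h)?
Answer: 98/11 ≈ 8.9091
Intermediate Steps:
Q(h) = h
p = -11 (p = 11*(-1) = -11)
B(a) = -1/11 (B(a) = 1/(-11) = -1/11)
B(9) + Q(9) = -1/11 + 9 = 98/11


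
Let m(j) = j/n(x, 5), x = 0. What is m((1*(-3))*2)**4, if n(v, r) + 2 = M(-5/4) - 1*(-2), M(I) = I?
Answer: 331776/625 ≈ 530.84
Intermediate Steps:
n(v, r) = -5/4 (n(v, r) = -2 + (-5/4 - 1*(-2)) = -2 + (-5*1/4 + 2) = -2 + (-5/4 + 2) = -2 + 3/4 = -5/4)
m(j) = -4*j/5 (m(j) = j/(-5/4) = j*(-4/5) = -4*j/5)
m((1*(-3))*2)**4 = (-4*1*(-3)*2/5)**4 = (-(-12)*2/5)**4 = (-4/5*(-6))**4 = (24/5)**4 = 331776/625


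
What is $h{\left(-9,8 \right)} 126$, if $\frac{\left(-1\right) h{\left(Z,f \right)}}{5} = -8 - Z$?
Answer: $-630$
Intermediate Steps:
$h{\left(Z,f \right)} = 40 + 5 Z$ ($h{\left(Z,f \right)} = - 5 \left(-8 - Z\right) = 40 + 5 Z$)
$h{\left(-9,8 \right)} 126 = \left(40 + 5 \left(-9\right)\right) 126 = \left(40 - 45\right) 126 = \left(-5\right) 126 = -630$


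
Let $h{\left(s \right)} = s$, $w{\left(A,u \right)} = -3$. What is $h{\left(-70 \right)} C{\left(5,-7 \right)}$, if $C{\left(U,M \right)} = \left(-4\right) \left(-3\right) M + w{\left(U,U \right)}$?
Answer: $6090$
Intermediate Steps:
$C{\left(U,M \right)} = -3 + 12 M$ ($C{\left(U,M \right)} = \left(-4\right) \left(-3\right) M - 3 = 12 M - 3 = -3 + 12 M$)
$h{\left(-70 \right)} C{\left(5,-7 \right)} = - 70 \left(-3 + 12 \left(-7\right)\right) = - 70 \left(-3 - 84\right) = \left(-70\right) \left(-87\right) = 6090$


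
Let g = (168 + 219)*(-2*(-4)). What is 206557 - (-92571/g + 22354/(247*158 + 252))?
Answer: 4186977722495/20267448 ≈ 2.0659e+5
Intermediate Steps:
g = 3096 (g = 387*8 = 3096)
206557 - (-92571/g + 22354/(247*158 + 252)) = 206557 - (-92571/3096 + 22354/(247*158 + 252)) = 206557 - (-92571*1/3096 + 22354/(39026 + 252)) = 206557 - (-30857/1032 + 22354/39278) = 206557 - (-30857/1032 + 22354*(1/39278)) = 206557 - (-30857/1032 + 11177/19639) = 206557 - 1*(-594465959/20267448) = 206557 + 594465959/20267448 = 4186977722495/20267448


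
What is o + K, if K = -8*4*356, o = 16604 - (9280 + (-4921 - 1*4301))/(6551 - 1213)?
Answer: 13910799/2669 ≈ 5212.0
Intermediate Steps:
o = 44316047/2669 (o = 16604 - (9280 + (-4921 - 4301))/5338 = 16604 - (9280 - 9222)/5338 = 16604 - 58/5338 = 16604 - 1*29/2669 = 16604 - 29/2669 = 44316047/2669 ≈ 16604.)
K = -11392 (K = -32*356 = -11392)
o + K = 44316047/2669 - 11392 = 13910799/2669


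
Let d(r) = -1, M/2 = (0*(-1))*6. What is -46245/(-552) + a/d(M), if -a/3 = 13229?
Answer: 7317823/184 ≈ 39771.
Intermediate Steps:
a = -39687 (a = -3*13229 = -39687)
M = 0 (M = 2*((0*(-1))*6) = 2*(0*6) = 2*0 = 0)
-46245/(-552) + a/d(M) = -46245/(-552) - 39687/(-1) = -46245*(-1/552) - 39687*(-1) = 15415/184 + 39687 = 7317823/184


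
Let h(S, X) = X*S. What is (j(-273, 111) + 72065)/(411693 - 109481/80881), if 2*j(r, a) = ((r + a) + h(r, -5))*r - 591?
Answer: -1869159910/8324508013 ≈ -0.22454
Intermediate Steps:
h(S, X) = S*X
j(r, a) = -591/2 + r*(a - 4*r)/2 (j(r, a) = (((r + a) + r*(-5))*r - 591)/2 = (((a + r) - 5*r)*r - 591)/2 = ((a - 4*r)*r - 591)/2 = (r*(a - 4*r) - 591)/2 = (-591 + r*(a - 4*r))/2 = -591/2 + r*(a - 4*r)/2)
(j(-273, 111) + 72065)/(411693 - 109481/80881) = ((-591/2 - 2*(-273)**2 + (1/2)*111*(-273)) + 72065)/(411693 - 109481/80881) = ((-591/2 - 2*74529 - 30303/2) + 72065)/(411693 - 109481*1/80881) = ((-591/2 - 149058 - 30303/2) + 72065)/(411693 - 109481/80881) = (-164505 + 72065)/(33298032052/80881) = -92440*80881/33298032052 = -1869159910/8324508013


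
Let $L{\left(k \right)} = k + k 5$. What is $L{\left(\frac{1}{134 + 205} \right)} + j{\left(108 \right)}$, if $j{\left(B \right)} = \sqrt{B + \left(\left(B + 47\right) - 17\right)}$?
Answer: $\frac{2}{113} + \sqrt{246} \approx 15.702$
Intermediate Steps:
$L{\left(k \right)} = 6 k$ ($L{\left(k \right)} = k + 5 k = 6 k$)
$j{\left(B \right)} = \sqrt{30 + 2 B}$ ($j{\left(B \right)} = \sqrt{B + \left(\left(47 + B\right) - 17\right)} = \sqrt{B + \left(30 + B\right)} = \sqrt{30 + 2 B}$)
$L{\left(\frac{1}{134 + 205} \right)} + j{\left(108 \right)} = \frac{6}{134 + 205} + \sqrt{30 + 2 \cdot 108} = \frac{6}{339} + \sqrt{30 + 216} = 6 \cdot \frac{1}{339} + \sqrt{246} = \frac{2}{113} + \sqrt{246}$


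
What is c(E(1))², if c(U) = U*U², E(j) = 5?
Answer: 15625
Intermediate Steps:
c(U) = U³
c(E(1))² = (5³)² = 125² = 15625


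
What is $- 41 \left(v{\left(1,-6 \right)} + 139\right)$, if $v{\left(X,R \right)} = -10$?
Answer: $-5289$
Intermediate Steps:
$- 41 \left(v{\left(1,-6 \right)} + 139\right) = - 41 \left(-10 + 139\right) = \left(-41\right) 129 = -5289$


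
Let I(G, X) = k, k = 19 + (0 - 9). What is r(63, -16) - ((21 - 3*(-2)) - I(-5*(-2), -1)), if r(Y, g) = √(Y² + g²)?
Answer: 48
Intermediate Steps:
k = 10 (k = 19 - 9 = 10)
I(G, X) = 10
r(63, -16) - ((21 - 3*(-2)) - I(-5*(-2), -1)) = √(63² + (-16)²) - ((21 - 3*(-2)) - 1*10) = √(3969 + 256) - ((21 + 6) - 10) = √4225 - (27 - 10) = 65 - 1*17 = 65 - 17 = 48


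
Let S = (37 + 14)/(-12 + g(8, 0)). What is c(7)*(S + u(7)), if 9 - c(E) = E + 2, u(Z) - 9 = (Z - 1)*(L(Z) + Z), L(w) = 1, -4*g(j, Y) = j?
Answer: 0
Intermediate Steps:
g(j, Y) = -j/4
u(Z) = 9 + (1 + Z)*(-1 + Z) (u(Z) = 9 + (Z - 1)*(1 + Z) = 9 + (-1 + Z)*(1 + Z) = 9 + (1 + Z)*(-1 + Z))
S = -51/14 (S = (37 + 14)/(-12 - ¼*8) = 51/(-12 - 2) = 51/(-14) = 51*(-1/14) = -51/14 ≈ -3.6429)
c(E) = 7 - E (c(E) = 9 - (E + 2) = 9 - (2 + E) = 9 + (-2 - E) = 7 - E)
c(7)*(S + u(7)) = (7 - 1*7)*(-51/14 + (8 + 7²)) = (7 - 7)*(-51/14 + (8 + 49)) = 0*(-51/14 + 57) = 0*(747/14) = 0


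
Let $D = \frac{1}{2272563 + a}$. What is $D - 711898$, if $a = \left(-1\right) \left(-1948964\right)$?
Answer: $- \frac{3005296628245}{4221527} \approx -7.119 \cdot 10^{5}$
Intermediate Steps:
$a = 1948964$
$D = \frac{1}{4221527}$ ($D = \frac{1}{2272563 + 1948964} = \frac{1}{4221527} \approx 2.3688 \cdot 10^{-7}$)
$D - 711898 = \frac{1}{4221527} - 711898 = - \frac{3005296628245}{4221527}$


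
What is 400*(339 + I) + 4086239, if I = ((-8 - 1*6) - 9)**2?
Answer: 4433439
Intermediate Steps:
I = 529 (I = ((-8 - 6) - 9)**2 = (-14 - 9)**2 = (-23)**2 = 529)
400*(339 + I) + 4086239 = 400*(339 + 529) + 4086239 = 400*868 + 4086239 = 347200 + 4086239 = 4433439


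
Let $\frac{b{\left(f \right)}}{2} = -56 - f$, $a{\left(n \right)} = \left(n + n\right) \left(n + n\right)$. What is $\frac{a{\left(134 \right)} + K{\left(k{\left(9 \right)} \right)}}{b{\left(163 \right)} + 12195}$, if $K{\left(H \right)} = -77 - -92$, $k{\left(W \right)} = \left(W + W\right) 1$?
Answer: $\frac{71839}{11757} \approx 6.1103$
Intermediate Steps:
$a{\left(n \right)} = 4 n^{2}$ ($a{\left(n \right)} = 2 n 2 n = 4 n^{2}$)
$k{\left(W \right)} = 2 W$ ($k{\left(W \right)} = 2 W 1 = 2 W$)
$K{\left(H \right)} = 15$ ($K{\left(H \right)} = -77 + 92 = 15$)
$b{\left(f \right)} = -112 - 2 f$ ($b{\left(f \right)} = 2 \left(-56 - f\right) = -112 - 2 f$)
$\frac{a{\left(134 \right)} + K{\left(k{\left(9 \right)} \right)}}{b{\left(163 \right)} + 12195} = \frac{4 \cdot 134^{2} + 15}{\left(-112 - 326\right) + 12195} = \frac{4 \cdot 17956 + 15}{\left(-112 - 326\right) + 12195} = \frac{71824 + 15}{-438 + 12195} = \frac{71839}{11757}$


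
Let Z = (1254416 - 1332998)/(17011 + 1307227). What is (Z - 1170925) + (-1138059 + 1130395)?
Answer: -780366209382/662119 ≈ -1.1786e+6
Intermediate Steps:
Z = -39291/662119 (Z = -78582/1324238 = -78582*1/1324238 = -39291/662119 ≈ -0.059341)
(Z - 1170925) + (-1138059 + 1130395) = (-39291/662119 - 1170925) + (-1138059 + 1130395) = -775291729366/662119 - 7664 = -780366209382/662119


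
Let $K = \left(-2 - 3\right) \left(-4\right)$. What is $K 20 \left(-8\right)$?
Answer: $-3200$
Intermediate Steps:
$K = 20$ ($K = \left(-5\right) \left(-4\right) = 20$)
$K 20 \left(-8\right) = 20 \cdot 20 \left(-8\right) = 400 \left(-8\right) = -3200$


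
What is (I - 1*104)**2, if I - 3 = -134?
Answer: 55225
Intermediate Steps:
I = -131 (I = 3 - 134 = -131)
(I - 1*104)**2 = (-131 - 1*104)**2 = (-131 - 104)**2 = (-235)**2 = 55225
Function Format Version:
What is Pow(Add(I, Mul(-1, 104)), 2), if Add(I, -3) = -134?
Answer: 55225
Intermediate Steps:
I = -131 (I = Add(3, -134) = -131)
Pow(Add(I, Mul(-1, 104)), 2) = Pow(Add(-131, Mul(-1, 104)), 2) = Pow(Add(-131, -104), 2) = Pow(-235, 2) = 55225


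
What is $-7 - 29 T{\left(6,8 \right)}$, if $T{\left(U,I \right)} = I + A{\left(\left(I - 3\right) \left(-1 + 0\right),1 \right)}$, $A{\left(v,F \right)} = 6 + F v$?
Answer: $-268$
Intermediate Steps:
$T{\left(U,I \right)} = 9$ ($T{\left(U,I \right)} = I + \left(6 + 1 \left(I - 3\right) \left(-1 + 0\right)\right) = I + \left(6 + 1 \left(-3 + I\right) \left(-1\right)\right) = I + \left(6 + 1 \left(3 - I\right)\right) = I + \left(6 - \left(-3 + I\right)\right) = I - \left(-9 + I\right) = 9$)
$-7 - 29 T{\left(6,8 \right)} = -7 - 261 = -268$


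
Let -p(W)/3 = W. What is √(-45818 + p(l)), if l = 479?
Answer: I*√47255 ≈ 217.38*I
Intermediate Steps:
p(W) = -3*W
√(-45818 + p(l)) = √(-45818 - 3*479) = √(-45818 - 1437) = √(-47255) = I*√47255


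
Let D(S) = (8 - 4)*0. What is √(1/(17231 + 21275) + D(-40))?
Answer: √38506/38506 ≈ 0.0050961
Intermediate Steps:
D(S) = 0 (D(S) = 4*0 = 0)
√(1/(17231 + 21275) + D(-40)) = √(1/(17231 + 21275) + 0) = √(1/38506 + 0) = √(1/38506) = √38506/38506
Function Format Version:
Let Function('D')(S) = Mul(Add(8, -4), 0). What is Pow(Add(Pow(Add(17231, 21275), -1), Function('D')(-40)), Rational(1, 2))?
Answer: Mul(Rational(1, 38506), Pow(38506, Rational(1, 2))) ≈ 0.0050961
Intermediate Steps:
Function('D')(S) = 0 (Function('D')(S) = Mul(4, 0) = 0)
Pow(Add(Pow(Add(17231, 21275), -1), Function('D')(-40)), Rational(1, 2)) = Pow(Add(Pow(Add(17231, 21275), -1), 0), Rational(1, 2)) = Pow(Add(Pow(38506, -1), 0), Rational(1, 2)) = Pow(Add(Rational(1, 38506), 0), Rational(1, 2)) = Pow(Rational(1, 38506), Rational(1, 2)) = Mul(Rational(1, 38506), Pow(38506, Rational(1, 2)))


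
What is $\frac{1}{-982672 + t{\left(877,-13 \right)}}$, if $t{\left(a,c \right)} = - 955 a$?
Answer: $- \frac{1}{1820207} \approx -5.4939 \cdot 10^{-7}$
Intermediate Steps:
$\frac{1}{-982672 + t{\left(877,-13 \right)}} = \frac{1}{-982672 - 837535} = \frac{1}{-1820207} = - \frac{1}{1820207}$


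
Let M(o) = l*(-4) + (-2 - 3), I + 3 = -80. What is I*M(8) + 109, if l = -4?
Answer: -804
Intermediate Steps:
I = -83 (I = -3 - 80 = -83)
M(o) = 11 (M(o) = -4*(-4) + (-2 - 3) = 16 - 5 = 11)
I*M(8) + 109 = -83*11 + 109 = -913 + 109 = -804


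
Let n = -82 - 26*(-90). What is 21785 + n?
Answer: 24043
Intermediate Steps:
n = 2258 (n = -82 + 2340 = 2258)
21785 + n = 21785 + 2258 = 24043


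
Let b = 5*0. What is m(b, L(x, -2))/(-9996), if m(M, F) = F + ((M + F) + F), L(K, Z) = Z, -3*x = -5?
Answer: 1/1666 ≈ 0.00060024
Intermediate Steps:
x = 5/3 (x = -⅓*(-5) = 5/3 ≈ 1.6667)
b = 0
m(M, F) = M + 3*F (m(M, F) = F + ((F + M) + F) = F + (M + 2*F) = M + 3*F)
m(b, L(x, -2))/(-9996) = (0 + 3*(-2))/(-9996) = (0 - 6)*(-1/9996) = -6*(-1/9996) = 1/1666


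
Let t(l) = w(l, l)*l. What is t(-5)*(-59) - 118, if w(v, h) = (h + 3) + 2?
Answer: -118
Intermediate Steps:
w(v, h) = 5 + h (w(v, h) = (3 + h) + 2 = 5 + h)
t(l) = l*(5 + l) (t(l) = (5 + l)*l = l*(5 + l))
t(-5)*(-59) - 118 = -5*(5 - 5)*(-59) - 118 = -5*0*(-59) - 118 = 0*(-59) - 118 = 0 - 118 = -118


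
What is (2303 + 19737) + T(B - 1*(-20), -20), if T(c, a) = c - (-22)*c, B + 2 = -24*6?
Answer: 19142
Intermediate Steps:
B = -146 (B = -2 - 24*6 = -2 - 144 = -146)
T(c, a) = 23*c (T(c, a) = c + 22*c = 23*c)
(2303 + 19737) + T(B - 1*(-20), -20) = (2303 + 19737) + 23*(-146 - 1*(-20)) = 22040 + 23*(-146 + 20) = 22040 + 23*(-126) = 22040 - 2898 = 19142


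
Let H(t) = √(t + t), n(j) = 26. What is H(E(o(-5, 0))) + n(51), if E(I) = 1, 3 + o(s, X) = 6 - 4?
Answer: 26 + √2 ≈ 27.414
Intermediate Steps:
o(s, X) = -1 (o(s, X) = -3 + (6 - 4) = -3 + 2 = -1)
H(t) = √2*√t (H(t) = √(2*t) = √2*√t)
H(E(o(-5, 0))) + n(51) = √2*√1 + 26 = √2*1 + 26 = √2 + 26 = 26 + √2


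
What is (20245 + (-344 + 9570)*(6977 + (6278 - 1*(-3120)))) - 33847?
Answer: 151062148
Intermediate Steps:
(20245 + (-344 + 9570)*(6977 + (6278 - 1*(-3120)))) - 33847 = (20245 + 9226*(6977 + (6278 + 3120))) - 33847 = (20245 + 9226*(6977 + 9398)) - 33847 = (20245 + 9226*16375) - 33847 = (20245 + 151075750) - 33847 = 151095995 - 33847 = 151062148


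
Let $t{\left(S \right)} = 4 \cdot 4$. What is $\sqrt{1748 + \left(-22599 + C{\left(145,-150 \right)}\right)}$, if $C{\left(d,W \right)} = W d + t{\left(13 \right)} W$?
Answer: $i \sqrt{45001} \approx 212.13 i$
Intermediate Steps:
$t{\left(S \right)} = 16$
$C{\left(d,W \right)} = 16 W + W d$ ($C{\left(d,W \right)} = W d + 16 W = 16 W + W d$)
$\sqrt{1748 + \left(-22599 + C{\left(145,-150 \right)}\right)} = \sqrt{1748 - \left(22599 + 150 \left(16 + 145\right)\right)} = \sqrt{1748 - 46749} = \sqrt{-45001} = i \sqrt{45001}$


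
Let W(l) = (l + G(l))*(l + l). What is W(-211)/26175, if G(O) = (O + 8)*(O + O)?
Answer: -2404134/1745 ≈ -1377.7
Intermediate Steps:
G(O) = 2*O*(8 + O) (G(O) = (8 + O)*(2*O) = 2*O*(8 + O))
W(l) = 2*l*(l + 2*l*(8 + l)) (W(l) = (l + 2*l*(8 + l))*(l + l) = (l + 2*l*(8 + l))*(2*l) = 2*l*(l + 2*l*(8 + l)))
W(-211)/26175 = ((-211)**2*(34 + 4*(-211)))/26175 = (44521*(34 - 844))*(1/26175) = (44521*(-810))*(1/26175) = -36062010*1/26175 = -2404134/1745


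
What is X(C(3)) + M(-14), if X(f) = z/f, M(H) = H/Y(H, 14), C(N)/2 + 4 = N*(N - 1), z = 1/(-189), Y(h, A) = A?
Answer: -757/756 ≈ -1.0013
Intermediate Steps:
z = -1/189 ≈ -0.0052910
C(N) = -8 + 2*N*(-1 + N) (C(N) = -8 + 2*(N*(N - 1)) = -8 + 2*(N*(-1 + N)) = -8 + 2*N*(-1 + N))
M(H) = H/14
X(f) = -1/(189*f)
X(C(3)) + M(-14) = -1/(189*(-8 - 2*3 + 2*3²)) + (1/14)*(-14) = -1/(189*(-8 - 6 + 2*9)) - 1 = -1/(189*(-8 - 6 + 18)) - 1 = -1/189/4 - 1 = -1/189*¼ - 1 = -1/756 - 1 = -757/756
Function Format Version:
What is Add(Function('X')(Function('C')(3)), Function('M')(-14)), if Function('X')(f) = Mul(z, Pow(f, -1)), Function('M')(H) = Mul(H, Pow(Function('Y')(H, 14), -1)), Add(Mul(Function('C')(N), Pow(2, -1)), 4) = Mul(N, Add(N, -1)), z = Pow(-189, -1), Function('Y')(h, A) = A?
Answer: Rational(-757, 756) ≈ -1.0013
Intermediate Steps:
z = Rational(-1, 189) ≈ -0.0052910
Function('C')(N) = Add(-8, Mul(2, N, Add(-1, N))) (Function('C')(N) = Add(-8, Mul(2, Mul(N, Add(N, -1)))) = Add(-8, Mul(2, Mul(N, Add(-1, N)))) = Add(-8, Mul(2, N, Add(-1, N))))
Function('M')(H) = Mul(Rational(1, 14), H) (Function('M')(H) = Mul(H, Pow(14, -1)) = Mul(H, Rational(1, 14)) = Mul(Rational(1, 14), H))
Function('X')(f) = Mul(Rational(-1, 189), Pow(f, -1))
Add(Function('X')(Function('C')(3)), Function('M')(-14)) = Add(Mul(Rational(-1, 189), Pow(Add(-8, Mul(-2, 3), Mul(2, Pow(3, 2))), -1)), Mul(Rational(1, 14), -14)) = Add(Mul(Rational(-1, 189), Pow(Add(-8, -6, Mul(2, 9)), -1)), -1) = Add(Mul(Rational(-1, 189), Pow(Add(-8, -6, 18), -1)), -1) = Add(Mul(Rational(-1, 189), Pow(4, -1)), -1) = Add(Mul(Rational(-1, 189), Rational(1, 4)), -1) = Add(Rational(-1, 756), -1) = Rational(-757, 756)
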